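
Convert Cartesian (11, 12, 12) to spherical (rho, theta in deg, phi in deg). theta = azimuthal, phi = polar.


rho = sqrt(11^2 + 12^2 + 12^2) = 20.2237
theta = atan2(12, 11) = 47.4896 deg
phi = acos(12/20.2237) = 53.6041 deg

rho = 20.2237, theta = 47.4896 deg, phi = 53.6041 deg


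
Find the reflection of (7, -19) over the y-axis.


Reflection across y-axis: (x, y) -> (-x, y)
(7, -19) -> (-7, -19)

(-7, -19)


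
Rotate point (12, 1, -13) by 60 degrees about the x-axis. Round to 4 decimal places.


x' = 12
y' = 1*cos(60) - -13*sin(60) = 11.7583
z' = 1*sin(60) + -13*cos(60) = -5.634

(12, 11.7583, -5.634)


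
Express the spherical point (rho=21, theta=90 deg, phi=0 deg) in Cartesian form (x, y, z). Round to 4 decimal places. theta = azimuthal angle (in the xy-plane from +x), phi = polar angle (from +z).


x = 21 * sin(0) * cos(90) = 0
y = 21 * sin(0) * sin(90) = 0
z = 21 * cos(0) = 21

(0, 0, 21)


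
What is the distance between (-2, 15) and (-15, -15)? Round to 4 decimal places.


d = sqrt((-15--2)^2 + (-15-15)^2) = 32.6956

32.6956


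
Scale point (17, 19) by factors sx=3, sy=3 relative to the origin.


Scaling: (x*sx, y*sy) = (17*3, 19*3) = (51, 57)

(51, 57)


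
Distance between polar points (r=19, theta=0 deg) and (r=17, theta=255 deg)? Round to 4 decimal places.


d = sqrt(r1^2 + r2^2 - 2*r1*r2*cos(t2-t1))
d = sqrt(19^2 + 17^2 - 2*19*17*cos(255-0)) = 28.5867

28.5867


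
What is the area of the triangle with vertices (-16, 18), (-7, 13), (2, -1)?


Area = |x1(y2-y3) + x2(y3-y1) + x3(y1-y2)| / 2
= |-16*(13--1) + -7*(-1-18) + 2*(18-13)| / 2
= 40.5

40.5


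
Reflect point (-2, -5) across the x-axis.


Reflection across x-axis: (x, y) -> (x, -y)
(-2, -5) -> (-2, 5)

(-2, 5)


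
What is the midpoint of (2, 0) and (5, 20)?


Midpoint = ((2+5)/2, (0+20)/2) = (3.5, 10)

(3.5, 10)


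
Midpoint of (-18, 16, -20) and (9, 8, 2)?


Midpoint = ((-18+9)/2, (16+8)/2, (-20+2)/2) = (-4.5, 12, -9)

(-4.5, 12, -9)


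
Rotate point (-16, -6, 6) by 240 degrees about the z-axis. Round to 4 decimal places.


x' = -16*cos(240) - -6*sin(240) = 2.8038
y' = -16*sin(240) + -6*cos(240) = 16.8564
z' = 6

(2.8038, 16.8564, 6)


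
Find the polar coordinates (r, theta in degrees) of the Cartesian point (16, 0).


r = sqrt(16^2 + 0^2) = 16
theta = atan2(0, 16) = 0 degrees

r = 16, theta = 0 degrees


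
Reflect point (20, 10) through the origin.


Reflection through origin: (x, y) -> (-x, -y)
(20, 10) -> (-20, -10)

(-20, -10)


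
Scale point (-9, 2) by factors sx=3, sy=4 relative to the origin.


Scaling: (x*sx, y*sy) = (-9*3, 2*4) = (-27, 8)

(-27, 8)


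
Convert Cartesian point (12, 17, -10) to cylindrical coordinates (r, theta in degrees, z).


r = sqrt(12^2 + 17^2) = 20.8087
theta = atan2(17, 12) = 54.7824 deg
z = -10

r = 20.8087, theta = 54.7824 deg, z = -10


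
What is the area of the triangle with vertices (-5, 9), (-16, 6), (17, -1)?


Area = |x1(y2-y3) + x2(y3-y1) + x3(y1-y2)| / 2
= |-5*(6--1) + -16*(-1-9) + 17*(9-6)| / 2
= 88

88


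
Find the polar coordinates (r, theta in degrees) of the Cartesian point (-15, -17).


r = sqrt((-15)^2 + (-17)^2) = 22.6716
theta = atan2(-17, -15) = 228.5763 degrees

r = 22.6716, theta = 228.5763 degrees


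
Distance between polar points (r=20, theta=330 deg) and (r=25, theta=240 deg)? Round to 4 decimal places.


d = sqrt(r1^2 + r2^2 - 2*r1*r2*cos(t2-t1))
d = sqrt(20^2 + 25^2 - 2*20*25*cos(240-330)) = 32.0156

32.0156


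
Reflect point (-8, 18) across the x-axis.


Reflection across x-axis: (x, y) -> (x, -y)
(-8, 18) -> (-8, -18)

(-8, -18)


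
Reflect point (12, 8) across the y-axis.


Reflection across y-axis: (x, y) -> (-x, y)
(12, 8) -> (-12, 8)

(-12, 8)


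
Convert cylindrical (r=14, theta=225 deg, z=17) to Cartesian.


x = 14 * cos(225) = -9.8995
y = 14 * sin(225) = -9.8995
z = 17

(-9.8995, -9.8995, 17)


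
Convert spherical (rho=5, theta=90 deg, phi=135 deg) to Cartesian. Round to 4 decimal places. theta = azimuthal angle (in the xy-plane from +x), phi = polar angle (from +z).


x = 5 * sin(135) * cos(90) = 0
y = 5 * sin(135) * sin(90) = 3.5355
z = 5 * cos(135) = -3.5355

(0, 3.5355, -3.5355)


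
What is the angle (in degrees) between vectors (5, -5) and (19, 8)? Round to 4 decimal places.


dot = 5*19 + -5*8 = 55
|u| = 7.0711, |v| = 20.6155
cos(angle) = 0.3773
angle = 67.8337 degrees

67.8337 degrees


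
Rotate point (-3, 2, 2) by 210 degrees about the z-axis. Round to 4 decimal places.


x' = -3*cos(210) - 2*sin(210) = 3.5981
y' = -3*sin(210) + 2*cos(210) = -0.2321
z' = 2

(3.5981, -0.2321, 2)


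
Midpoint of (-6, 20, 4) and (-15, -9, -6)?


Midpoint = ((-6+-15)/2, (20+-9)/2, (4+-6)/2) = (-10.5, 5.5, -1)

(-10.5, 5.5, -1)


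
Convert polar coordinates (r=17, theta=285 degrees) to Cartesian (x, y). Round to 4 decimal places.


x = 17 * cos(285) = 4.3999
y = 17 * sin(285) = -16.4207

(4.3999, -16.4207)


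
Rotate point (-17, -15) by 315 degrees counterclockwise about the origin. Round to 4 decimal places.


x' = -17*cos(315) - -15*sin(315) = -22.6274
y' = -17*sin(315) + -15*cos(315) = 1.4142

(-22.6274, 1.4142)


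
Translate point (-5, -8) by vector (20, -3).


Translation: (x+dx, y+dy) = (-5+20, -8+-3) = (15, -11)

(15, -11)


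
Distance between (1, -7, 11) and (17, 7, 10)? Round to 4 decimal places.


d = sqrt((17-1)^2 + (7--7)^2 + (10-11)^2) = 21.2838

21.2838


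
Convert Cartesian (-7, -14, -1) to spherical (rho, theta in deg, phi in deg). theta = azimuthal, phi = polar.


rho = sqrt((-7)^2 + (-14)^2 + (-1)^2) = 15.6844
theta = atan2(-14, -7) = 243.4349 deg
phi = acos(-1/15.6844) = 93.6555 deg

rho = 15.6844, theta = 243.4349 deg, phi = 93.6555 deg


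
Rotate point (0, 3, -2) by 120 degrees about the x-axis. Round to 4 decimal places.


x' = 0
y' = 3*cos(120) - -2*sin(120) = 0.2321
z' = 3*sin(120) + -2*cos(120) = 3.5981

(0, 0.2321, 3.5981)


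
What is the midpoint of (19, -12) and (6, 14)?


Midpoint = ((19+6)/2, (-12+14)/2) = (12.5, 1)

(12.5, 1)


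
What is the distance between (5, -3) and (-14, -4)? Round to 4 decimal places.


d = sqrt((-14-5)^2 + (-4--3)^2) = 19.0263

19.0263


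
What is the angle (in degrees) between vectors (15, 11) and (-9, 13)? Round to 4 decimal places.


dot = 15*-9 + 11*13 = 8
|u| = 18.6011, |v| = 15.8114
cos(angle) = 0.0272
angle = 88.4413 degrees

88.4413 degrees


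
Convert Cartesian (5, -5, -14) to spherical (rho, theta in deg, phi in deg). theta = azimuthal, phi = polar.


rho = sqrt(5^2 + (-5)^2 + (-14)^2) = 15.6844
theta = atan2(-5, 5) = 315 deg
phi = acos(-14/15.6844) = 153.2027 deg

rho = 15.6844, theta = 315 deg, phi = 153.2027 deg


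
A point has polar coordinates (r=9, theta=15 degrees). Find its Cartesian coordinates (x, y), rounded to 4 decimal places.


x = 9 * cos(15) = 8.6933
y = 9 * sin(15) = 2.3294

(8.6933, 2.3294)


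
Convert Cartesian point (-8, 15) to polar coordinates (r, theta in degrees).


r = sqrt((-8)^2 + 15^2) = 17
theta = atan2(15, -8) = 118.0725 degrees

r = 17, theta = 118.0725 degrees


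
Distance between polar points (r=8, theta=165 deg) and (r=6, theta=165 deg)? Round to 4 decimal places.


d = sqrt(r1^2 + r2^2 - 2*r1*r2*cos(t2-t1))
d = sqrt(8^2 + 6^2 - 2*8*6*cos(165-165)) = 2

2


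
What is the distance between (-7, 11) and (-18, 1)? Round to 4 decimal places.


d = sqrt((-18--7)^2 + (1-11)^2) = 14.8661

14.8661


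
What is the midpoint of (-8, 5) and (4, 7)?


Midpoint = ((-8+4)/2, (5+7)/2) = (-2, 6)

(-2, 6)


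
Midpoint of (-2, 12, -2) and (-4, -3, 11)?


Midpoint = ((-2+-4)/2, (12+-3)/2, (-2+11)/2) = (-3, 4.5, 4.5)

(-3, 4.5, 4.5)


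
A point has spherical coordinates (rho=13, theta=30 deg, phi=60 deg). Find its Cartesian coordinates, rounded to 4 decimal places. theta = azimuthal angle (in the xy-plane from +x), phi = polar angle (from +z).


x = 13 * sin(60) * cos(30) = 9.75
y = 13 * sin(60) * sin(30) = 5.6292
z = 13 * cos(60) = 6.5

(9.75, 5.6292, 6.5)


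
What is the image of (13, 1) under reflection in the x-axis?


Reflection across x-axis: (x, y) -> (x, -y)
(13, 1) -> (13, -1)

(13, -1)


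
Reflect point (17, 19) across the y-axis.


Reflection across y-axis: (x, y) -> (-x, y)
(17, 19) -> (-17, 19)

(-17, 19)


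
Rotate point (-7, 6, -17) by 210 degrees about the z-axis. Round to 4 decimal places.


x' = -7*cos(210) - 6*sin(210) = 9.0622
y' = -7*sin(210) + 6*cos(210) = -1.6962
z' = -17

(9.0622, -1.6962, -17)


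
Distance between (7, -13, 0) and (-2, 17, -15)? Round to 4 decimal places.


d = sqrt((-2-7)^2 + (17--13)^2 + (-15-0)^2) = 34.7275

34.7275


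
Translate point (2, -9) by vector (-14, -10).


Translation: (x+dx, y+dy) = (2+-14, -9+-10) = (-12, -19)

(-12, -19)


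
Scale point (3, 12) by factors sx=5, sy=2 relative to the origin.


Scaling: (x*sx, y*sy) = (3*5, 12*2) = (15, 24)

(15, 24)


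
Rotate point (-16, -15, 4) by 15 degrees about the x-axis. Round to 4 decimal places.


x' = -16
y' = -15*cos(15) - 4*sin(15) = -15.5242
z' = -15*sin(15) + 4*cos(15) = -0.0186

(-16, -15.5242, -0.0186)


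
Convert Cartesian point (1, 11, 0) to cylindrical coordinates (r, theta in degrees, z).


r = sqrt(1^2 + 11^2) = 11.0454
theta = atan2(11, 1) = 84.8056 deg
z = 0

r = 11.0454, theta = 84.8056 deg, z = 0


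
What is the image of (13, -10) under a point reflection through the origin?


Reflection through origin: (x, y) -> (-x, -y)
(13, -10) -> (-13, 10)

(-13, 10)


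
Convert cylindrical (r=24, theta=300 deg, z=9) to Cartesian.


x = 24 * cos(300) = 12
y = 24 * sin(300) = -20.7846
z = 9

(12, -20.7846, 9)


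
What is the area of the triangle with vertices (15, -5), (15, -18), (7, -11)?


Area = |x1(y2-y3) + x2(y3-y1) + x3(y1-y2)| / 2
= |15*(-18--11) + 15*(-11--5) + 7*(-5--18)| / 2
= 52

52


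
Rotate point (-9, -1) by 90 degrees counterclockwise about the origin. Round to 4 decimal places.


x' = -9*cos(90) - -1*sin(90) = 1
y' = -9*sin(90) + -1*cos(90) = -9

(1, -9)


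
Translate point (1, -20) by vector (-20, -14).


Translation: (x+dx, y+dy) = (1+-20, -20+-14) = (-19, -34)

(-19, -34)


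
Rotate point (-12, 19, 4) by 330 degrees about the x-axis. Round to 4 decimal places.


x' = -12
y' = 19*cos(330) - 4*sin(330) = 18.4545
z' = 19*sin(330) + 4*cos(330) = -6.0359

(-12, 18.4545, -6.0359)


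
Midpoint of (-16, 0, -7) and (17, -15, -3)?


Midpoint = ((-16+17)/2, (0+-15)/2, (-7+-3)/2) = (0.5, -7.5, -5)

(0.5, -7.5, -5)


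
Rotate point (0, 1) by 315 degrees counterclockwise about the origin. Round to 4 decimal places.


x' = 0*cos(315) - 1*sin(315) = 0.7071
y' = 0*sin(315) + 1*cos(315) = 0.7071

(0.7071, 0.7071)


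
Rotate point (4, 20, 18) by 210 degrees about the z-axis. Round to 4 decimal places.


x' = 4*cos(210) - 20*sin(210) = 6.5359
y' = 4*sin(210) + 20*cos(210) = -19.3205
z' = 18

(6.5359, -19.3205, 18)


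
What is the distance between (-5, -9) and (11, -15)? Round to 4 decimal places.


d = sqrt((11--5)^2 + (-15--9)^2) = 17.088

17.088


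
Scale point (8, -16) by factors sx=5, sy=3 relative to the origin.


Scaling: (x*sx, y*sy) = (8*5, -16*3) = (40, -48)

(40, -48)


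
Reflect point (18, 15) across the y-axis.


Reflection across y-axis: (x, y) -> (-x, y)
(18, 15) -> (-18, 15)

(-18, 15)


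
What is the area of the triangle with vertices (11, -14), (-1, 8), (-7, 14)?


Area = |x1(y2-y3) + x2(y3-y1) + x3(y1-y2)| / 2
= |11*(8-14) + -1*(14--14) + -7*(-14-8)| / 2
= 30

30


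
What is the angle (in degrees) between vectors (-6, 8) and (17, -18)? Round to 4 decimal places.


dot = -6*17 + 8*-18 = -246
|u| = 10, |v| = 24.7588
cos(angle) = -0.9936
angle = 173.5065 degrees

173.5065 degrees


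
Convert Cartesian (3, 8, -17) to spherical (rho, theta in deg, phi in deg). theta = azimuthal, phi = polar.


rho = sqrt(3^2 + 8^2 + (-17)^2) = 19.0263
theta = atan2(8, 3) = 69.444 deg
phi = acos(-17/19.0263) = 153.3164 deg

rho = 19.0263, theta = 69.444 deg, phi = 153.3164 deg


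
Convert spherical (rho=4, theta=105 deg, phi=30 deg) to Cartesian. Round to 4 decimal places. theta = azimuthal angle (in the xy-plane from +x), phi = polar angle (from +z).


x = 4 * sin(30) * cos(105) = -0.5176
y = 4 * sin(30) * sin(105) = 1.9319
z = 4 * cos(30) = 3.4641

(-0.5176, 1.9319, 3.4641)


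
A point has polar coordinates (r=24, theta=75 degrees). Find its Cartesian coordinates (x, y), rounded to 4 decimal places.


x = 24 * cos(75) = 6.2117
y = 24 * sin(75) = 23.1822

(6.2117, 23.1822)


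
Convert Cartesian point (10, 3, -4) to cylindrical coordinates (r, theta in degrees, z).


r = sqrt(10^2 + 3^2) = 10.4403
theta = atan2(3, 10) = 16.6992 deg
z = -4

r = 10.4403, theta = 16.6992 deg, z = -4


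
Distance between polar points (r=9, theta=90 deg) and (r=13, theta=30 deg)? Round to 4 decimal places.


d = sqrt(r1^2 + r2^2 - 2*r1*r2*cos(t2-t1))
d = sqrt(9^2 + 13^2 - 2*9*13*cos(30-90)) = 11.5326

11.5326


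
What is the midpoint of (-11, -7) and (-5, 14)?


Midpoint = ((-11+-5)/2, (-7+14)/2) = (-8, 3.5)

(-8, 3.5)


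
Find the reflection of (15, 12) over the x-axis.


Reflection across x-axis: (x, y) -> (x, -y)
(15, 12) -> (15, -12)

(15, -12)


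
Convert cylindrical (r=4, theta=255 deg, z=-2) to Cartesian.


x = 4 * cos(255) = -1.0353
y = 4 * sin(255) = -3.8637
z = -2

(-1.0353, -3.8637, -2)


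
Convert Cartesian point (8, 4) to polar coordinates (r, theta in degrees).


r = sqrt(8^2 + 4^2) = 8.9443
theta = atan2(4, 8) = 26.5651 degrees

r = 8.9443, theta = 26.5651 degrees


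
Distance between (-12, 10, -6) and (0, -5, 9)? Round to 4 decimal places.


d = sqrt((0--12)^2 + (-5-10)^2 + (9--6)^2) = 24.3721

24.3721


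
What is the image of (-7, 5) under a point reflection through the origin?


Reflection through origin: (x, y) -> (-x, -y)
(-7, 5) -> (7, -5)

(7, -5)


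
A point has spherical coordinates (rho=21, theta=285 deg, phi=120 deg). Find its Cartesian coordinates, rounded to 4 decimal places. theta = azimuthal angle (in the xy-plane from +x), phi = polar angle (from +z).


x = 21 * sin(120) * cos(285) = 4.707
y = 21 * sin(120) * sin(285) = -17.5668
z = 21 * cos(120) = -10.5

(4.707, -17.5668, -10.5)


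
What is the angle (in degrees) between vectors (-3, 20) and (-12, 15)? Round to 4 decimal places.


dot = -3*-12 + 20*15 = 336
|u| = 20.2237, |v| = 19.2094
cos(angle) = 0.8649
angle = 30.129 degrees

30.129 degrees


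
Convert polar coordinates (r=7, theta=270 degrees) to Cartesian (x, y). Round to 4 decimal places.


x = 7 * cos(270) = 0
y = 7 * sin(270) = -7

(0, -7)


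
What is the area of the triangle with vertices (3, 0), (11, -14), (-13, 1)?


Area = |x1(y2-y3) + x2(y3-y1) + x3(y1-y2)| / 2
= |3*(-14-1) + 11*(1-0) + -13*(0--14)| / 2
= 108

108


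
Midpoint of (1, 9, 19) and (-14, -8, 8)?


Midpoint = ((1+-14)/2, (9+-8)/2, (19+8)/2) = (-6.5, 0.5, 13.5)

(-6.5, 0.5, 13.5)


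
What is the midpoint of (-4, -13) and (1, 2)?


Midpoint = ((-4+1)/2, (-13+2)/2) = (-1.5, -5.5)

(-1.5, -5.5)


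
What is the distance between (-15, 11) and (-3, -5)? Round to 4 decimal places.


d = sqrt((-3--15)^2 + (-5-11)^2) = 20

20


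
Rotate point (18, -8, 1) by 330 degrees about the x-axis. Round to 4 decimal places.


x' = 18
y' = -8*cos(330) - 1*sin(330) = -6.4282
z' = -8*sin(330) + 1*cos(330) = 4.866

(18, -6.4282, 4.866)


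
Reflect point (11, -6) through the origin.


Reflection through origin: (x, y) -> (-x, -y)
(11, -6) -> (-11, 6)

(-11, 6)


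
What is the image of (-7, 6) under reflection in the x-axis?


Reflection across x-axis: (x, y) -> (x, -y)
(-7, 6) -> (-7, -6)

(-7, -6)


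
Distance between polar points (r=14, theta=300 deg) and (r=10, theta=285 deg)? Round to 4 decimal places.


d = sqrt(r1^2 + r2^2 - 2*r1*r2*cos(t2-t1))
d = sqrt(14^2 + 10^2 - 2*14*10*cos(285-300)) = 5.0538

5.0538


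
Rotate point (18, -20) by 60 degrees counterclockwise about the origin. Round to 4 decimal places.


x' = 18*cos(60) - -20*sin(60) = 26.3205
y' = 18*sin(60) + -20*cos(60) = 5.5885

(26.3205, 5.5885)


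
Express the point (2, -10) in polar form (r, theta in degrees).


r = sqrt(2^2 + (-10)^2) = 10.198
theta = atan2(-10, 2) = 281.3099 degrees

r = 10.198, theta = 281.3099 degrees


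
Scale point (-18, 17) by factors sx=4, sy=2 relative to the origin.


Scaling: (x*sx, y*sy) = (-18*4, 17*2) = (-72, 34)

(-72, 34)


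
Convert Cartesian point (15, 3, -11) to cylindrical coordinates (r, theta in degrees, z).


r = sqrt(15^2 + 3^2) = 15.2971
theta = atan2(3, 15) = 11.3099 deg
z = -11

r = 15.2971, theta = 11.3099 deg, z = -11


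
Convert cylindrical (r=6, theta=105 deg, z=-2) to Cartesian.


x = 6 * cos(105) = -1.5529
y = 6 * sin(105) = 5.7956
z = -2

(-1.5529, 5.7956, -2)


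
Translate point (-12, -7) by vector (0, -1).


Translation: (x+dx, y+dy) = (-12+0, -7+-1) = (-12, -8)

(-12, -8)


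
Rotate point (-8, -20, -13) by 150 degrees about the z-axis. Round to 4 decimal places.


x' = -8*cos(150) - -20*sin(150) = 16.9282
y' = -8*sin(150) + -20*cos(150) = 13.3205
z' = -13

(16.9282, 13.3205, -13)


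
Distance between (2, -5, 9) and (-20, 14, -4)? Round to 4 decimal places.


d = sqrt((-20-2)^2 + (14--5)^2 + (-4-9)^2) = 31.8434

31.8434


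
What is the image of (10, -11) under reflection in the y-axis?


Reflection across y-axis: (x, y) -> (-x, y)
(10, -11) -> (-10, -11)

(-10, -11)


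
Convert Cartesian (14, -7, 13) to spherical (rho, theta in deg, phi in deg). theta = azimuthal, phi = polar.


rho = sqrt(14^2 + (-7)^2 + 13^2) = 20.347
theta = atan2(-7, 14) = 333.4349 deg
phi = acos(13/20.347) = 50.289 deg

rho = 20.347, theta = 333.4349 deg, phi = 50.289 deg


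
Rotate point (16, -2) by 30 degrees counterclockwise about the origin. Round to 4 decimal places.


x' = 16*cos(30) - -2*sin(30) = 14.8564
y' = 16*sin(30) + -2*cos(30) = 6.2679

(14.8564, 6.2679)


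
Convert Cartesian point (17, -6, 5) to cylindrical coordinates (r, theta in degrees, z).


r = sqrt(17^2 + (-6)^2) = 18.0278
theta = atan2(-6, 17) = 340.56 deg
z = 5

r = 18.0278, theta = 340.56 deg, z = 5


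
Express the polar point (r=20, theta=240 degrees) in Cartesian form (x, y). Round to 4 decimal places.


x = 20 * cos(240) = -10
y = 20 * sin(240) = -17.3205

(-10, -17.3205)


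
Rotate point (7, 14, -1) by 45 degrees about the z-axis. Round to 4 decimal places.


x' = 7*cos(45) - 14*sin(45) = -4.9497
y' = 7*sin(45) + 14*cos(45) = 14.8492
z' = -1

(-4.9497, 14.8492, -1)


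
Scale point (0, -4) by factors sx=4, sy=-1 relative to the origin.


Scaling: (x*sx, y*sy) = (0*4, -4*-1) = (0, 4)

(0, 4)


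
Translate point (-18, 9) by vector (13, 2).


Translation: (x+dx, y+dy) = (-18+13, 9+2) = (-5, 11)

(-5, 11)


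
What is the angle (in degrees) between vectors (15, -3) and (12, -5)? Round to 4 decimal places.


dot = 15*12 + -3*-5 = 195
|u| = 15.2971, |v| = 13
cos(angle) = 0.9806
angle = 11.3099 degrees

11.3099 degrees


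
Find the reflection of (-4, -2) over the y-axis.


Reflection across y-axis: (x, y) -> (-x, y)
(-4, -2) -> (4, -2)

(4, -2)


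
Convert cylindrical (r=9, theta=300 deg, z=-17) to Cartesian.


x = 9 * cos(300) = 4.5
y = 9 * sin(300) = -7.7942
z = -17

(4.5, -7.7942, -17)


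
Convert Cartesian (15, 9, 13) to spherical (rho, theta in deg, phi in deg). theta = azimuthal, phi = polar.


rho = sqrt(15^2 + 9^2 + 13^2) = 21.7945
theta = atan2(9, 15) = 30.9638 deg
phi = acos(13/21.7945) = 53.3817 deg

rho = 21.7945, theta = 30.9638 deg, phi = 53.3817 deg


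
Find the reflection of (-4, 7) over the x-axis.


Reflection across x-axis: (x, y) -> (x, -y)
(-4, 7) -> (-4, -7)

(-4, -7)


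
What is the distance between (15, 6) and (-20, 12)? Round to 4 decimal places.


d = sqrt((-20-15)^2 + (12-6)^2) = 35.5106

35.5106


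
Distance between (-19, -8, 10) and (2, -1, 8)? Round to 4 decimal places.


d = sqrt((2--19)^2 + (-1--8)^2 + (8-10)^2) = 22.2261

22.2261


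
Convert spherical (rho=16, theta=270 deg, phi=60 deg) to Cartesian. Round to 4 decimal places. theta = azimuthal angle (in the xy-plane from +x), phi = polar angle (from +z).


x = 16 * sin(60) * cos(270) = 0
y = 16 * sin(60) * sin(270) = -13.8564
z = 16 * cos(60) = 8

(0, -13.8564, 8)


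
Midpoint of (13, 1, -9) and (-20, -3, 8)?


Midpoint = ((13+-20)/2, (1+-3)/2, (-9+8)/2) = (-3.5, -1, -0.5)

(-3.5, -1, -0.5)


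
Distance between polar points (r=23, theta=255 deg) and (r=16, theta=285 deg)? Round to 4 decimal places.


d = sqrt(r1^2 + r2^2 - 2*r1*r2*cos(t2-t1))
d = sqrt(23^2 + 16^2 - 2*23*16*cos(285-255)) = 12.1493

12.1493


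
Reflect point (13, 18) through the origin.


Reflection through origin: (x, y) -> (-x, -y)
(13, 18) -> (-13, -18)

(-13, -18)


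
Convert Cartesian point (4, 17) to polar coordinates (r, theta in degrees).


r = sqrt(4^2 + 17^2) = 17.4642
theta = atan2(17, 4) = 76.7595 degrees

r = 17.4642, theta = 76.7595 degrees


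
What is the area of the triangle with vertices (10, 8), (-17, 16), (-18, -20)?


Area = |x1(y2-y3) + x2(y3-y1) + x3(y1-y2)| / 2
= |10*(16--20) + -17*(-20-8) + -18*(8-16)| / 2
= 490

490


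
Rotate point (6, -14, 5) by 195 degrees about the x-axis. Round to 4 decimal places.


x' = 6
y' = -14*cos(195) - 5*sin(195) = 14.8171
z' = -14*sin(195) + 5*cos(195) = -1.2062

(6, 14.8171, -1.2062)


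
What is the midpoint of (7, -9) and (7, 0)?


Midpoint = ((7+7)/2, (-9+0)/2) = (7, -4.5)

(7, -4.5)


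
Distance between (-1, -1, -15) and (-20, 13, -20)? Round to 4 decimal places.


d = sqrt((-20--1)^2 + (13--1)^2 + (-20--15)^2) = 24.1247

24.1247


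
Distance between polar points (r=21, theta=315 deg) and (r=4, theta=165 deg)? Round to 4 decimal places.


d = sqrt(r1^2 + r2^2 - 2*r1*r2*cos(t2-t1))
d = sqrt(21^2 + 4^2 - 2*21*4*cos(165-315)) = 24.5457

24.5457


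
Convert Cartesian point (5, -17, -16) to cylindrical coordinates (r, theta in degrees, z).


r = sqrt(5^2 + (-17)^2) = 17.72
theta = atan2(-17, 5) = 286.3895 deg
z = -16

r = 17.72, theta = 286.3895 deg, z = -16


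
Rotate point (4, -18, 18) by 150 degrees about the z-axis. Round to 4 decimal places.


x' = 4*cos(150) - -18*sin(150) = 5.5359
y' = 4*sin(150) + -18*cos(150) = 17.5885
z' = 18

(5.5359, 17.5885, 18)


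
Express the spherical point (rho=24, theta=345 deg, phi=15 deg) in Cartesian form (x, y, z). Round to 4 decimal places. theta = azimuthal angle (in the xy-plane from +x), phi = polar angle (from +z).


x = 24 * sin(15) * cos(345) = 6
y = 24 * sin(15) * sin(345) = -1.6077
z = 24 * cos(15) = 23.1822

(6, -1.6077, 23.1822)


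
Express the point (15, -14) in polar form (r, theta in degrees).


r = sqrt(15^2 + (-14)^2) = 20.5183
theta = atan2(-14, 15) = 316.9749 degrees

r = 20.5183, theta = 316.9749 degrees


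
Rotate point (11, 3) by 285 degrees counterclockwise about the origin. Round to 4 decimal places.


x' = 11*cos(285) - 3*sin(285) = 5.7448
y' = 11*sin(285) + 3*cos(285) = -9.8487

(5.7448, -9.8487)


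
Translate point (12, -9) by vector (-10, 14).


Translation: (x+dx, y+dy) = (12+-10, -9+14) = (2, 5)

(2, 5)


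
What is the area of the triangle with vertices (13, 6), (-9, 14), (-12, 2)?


Area = |x1(y2-y3) + x2(y3-y1) + x3(y1-y2)| / 2
= |13*(14-2) + -9*(2-6) + -12*(6-14)| / 2
= 144

144


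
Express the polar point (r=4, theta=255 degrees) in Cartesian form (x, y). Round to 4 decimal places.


x = 4 * cos(255) = -1.0353
y = 4 * sin(255) = -3.8637

(-1.0353, -3.8637)


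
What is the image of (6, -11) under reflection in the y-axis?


Reflection across y-axis: (x, y) -> (-x, y)
(6, -11) -> (-6, -11)

(-6, -11)


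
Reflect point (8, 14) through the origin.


Reflection through origin: (x, y) -> (-x, -y)
(8, 14) -> (-8, -14)

(-8, -14)


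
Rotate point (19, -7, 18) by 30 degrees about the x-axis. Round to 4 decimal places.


x' = 19
y' = -7*cos(30) - 18*sin(30) = -15.0622
z' = -7*sin(30) + 18*cos(30) = 12.0885

(19, -15.0622, 12.0885)


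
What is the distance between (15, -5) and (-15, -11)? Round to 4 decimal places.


d = sqrt((-15-15)^2 + (-11--5)^2) = 30.5941

30.5941


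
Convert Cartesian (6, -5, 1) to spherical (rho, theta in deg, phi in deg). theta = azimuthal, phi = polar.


rho = sqrt(6^2 + (-5)^2 + 1^2) = 7.874
theta = atan2(-5, 6) = 320.1944 deg
phi = acos(1/7.874) = 82.7037 deg

rho = 7.874, theta = 320.1944 deg, phi = 82.7037 deg


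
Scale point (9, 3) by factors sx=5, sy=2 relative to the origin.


Scaling: (x*sx, y*sy) = (9*5, 3*2) = (45, 6)

(45, 6)


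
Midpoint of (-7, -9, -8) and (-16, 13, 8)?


Midpoint = ((-7+-16)/2, (-9+13)/2, (-8+8)/2) = (-11.5, 2, 0)

(-11.5, 2, 0)


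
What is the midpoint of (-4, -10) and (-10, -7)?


Midpoint = ((-4+-10)/2, (-10+-7)/2) = (-7, -8.5)

(-7, -8.5)


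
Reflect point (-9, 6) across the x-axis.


Reflection across x-axis: (x, y) -> (x, -y)
(-9, 6) -> (-9, -6)

(-9, -6)


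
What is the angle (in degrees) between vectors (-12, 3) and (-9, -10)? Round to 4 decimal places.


dot = -12*-9 + 3*-10 = 78
|u| = 12.3693, |v| = 13.4536
cos(angle) = 0.4687
angle = 62.049 degrees

62.049 degrees


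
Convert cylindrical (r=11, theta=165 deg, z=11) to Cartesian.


x = 11 * cos(165) = -10.6252
y = 11 * sin(165) = 2.847
z = 11

(-10.6252, 2.847, 11)


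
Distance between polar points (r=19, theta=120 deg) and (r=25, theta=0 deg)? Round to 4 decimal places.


d = sqrt(r1^2 + r2^2 - 2*r1*r2*cos(t2-t1))
d = sqrt(19^2 + 25^2 - 2*19*25*cos(0-120)) = 38.223

38.223


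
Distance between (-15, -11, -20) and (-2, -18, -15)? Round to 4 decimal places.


d = sqrt((-2--15)^2 + (-18--11)^2 + (-15--20)^2) = 15.5885

15.5885


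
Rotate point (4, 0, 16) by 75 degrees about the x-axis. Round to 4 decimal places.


x' = 4
y' = 0*cos(75) - 16*sin(75) = -15.4548
z' = 0*sin(75) + 16*cos(75) = 4.1411

(4, -15.4548, 4.1411)


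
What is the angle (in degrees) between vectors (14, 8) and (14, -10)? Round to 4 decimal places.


dot = 14*14 + 8*-10 = 116
|u| = 16.1245, |v| = 17.2047
cos(angle) = 0.4181
angle = 65.2826 degrees

65.2826 degrees


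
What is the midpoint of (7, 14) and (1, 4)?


Midpoint = ((7+1)/2, (14+4)/2) = (4, 9)

(4, 9)


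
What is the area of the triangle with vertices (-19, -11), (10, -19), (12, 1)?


Area = |x1(y2-y3) + x2(y3-y1) + x3(y1-y2)| / 2
= |-19*(-19-1) + 10*(1--11) + 12*(-11--19)| / 2
= 298

298


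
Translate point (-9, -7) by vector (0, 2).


Translation: (x+dx, y+dy) = (-9+0, -7+2) = (-9, -5)

(-9, -5)


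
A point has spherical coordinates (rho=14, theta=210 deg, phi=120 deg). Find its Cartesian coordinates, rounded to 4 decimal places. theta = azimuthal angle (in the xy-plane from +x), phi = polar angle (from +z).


x = 14 * sin(120) * cos(210) = -10.5
y = 14 * sin(120) * sin(210) = -6.0622
z = 14 * cos(120) = -7

(-10.5, -6.0622, -7)


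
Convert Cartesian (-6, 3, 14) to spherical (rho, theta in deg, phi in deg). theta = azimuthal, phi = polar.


rho = sqrt((-6)^2 + 3^2 + 14^2) = 15.5242
theta = atan2(3, -6) = 153.4349 deg
phi = acos(14/15.5242) = 25.6018 deg

rho = 15.5242, theta = 153.4349 deg, phi = 25.6018 deg


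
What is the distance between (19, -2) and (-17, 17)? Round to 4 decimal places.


d = sqrt((-17-19)^2 + (17--2)^2) = 40.7063

40.7063


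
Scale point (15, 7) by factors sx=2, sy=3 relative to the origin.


Scaling: (x*sx, y*sy) = (15*2, 7*3) = (30, 21)

(30, 21)


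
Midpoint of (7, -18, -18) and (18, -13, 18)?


Midpoint = ((7+18)/2, (-18+-13)/2, (-18+18)/2) = (12.5, -15.5, 0)

(12.5, -15.5, 0)


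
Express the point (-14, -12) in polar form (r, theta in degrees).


r = sqrt((-14)^2 + (-12)^2) = 18.4391
theta = atan2(-12, -14) = 220.6013 degrees

r = 18.4391, theta = 220.6013 degrees


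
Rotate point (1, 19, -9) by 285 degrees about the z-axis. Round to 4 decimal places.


x' = 1*cos(285) - 19*sin(285) = 18.6114
y' = 1*sin(285) + 19*cos(285) = 3.9516
z' = -9

(18.6114, 3.9516, -9)


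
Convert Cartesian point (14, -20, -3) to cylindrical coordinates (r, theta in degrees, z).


r = sqrt(14^2 + (-20)^2) = 24.4131
theta = atan2(-20, 14) = 304.992 deg
z = -3

r = 24.4131, theta = 304.992 deg, z = -3


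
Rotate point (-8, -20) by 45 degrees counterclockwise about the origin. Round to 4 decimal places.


x' = -8*cos(45) - -20*sin(45) = 8.4853
y' = -8*sin(45) + -20*cos(45) = -19.799

(8.4853, -19.799)


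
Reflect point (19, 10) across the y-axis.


Reflection across y-axis: (x, y) -> (-x, y)
(19, 10) -> (-19, 10)

(-19, 10)


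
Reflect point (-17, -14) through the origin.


Reflection through origin: (x, y) -> (-x, -y)
(-17, -14) -> (17, 14)

(17, 14)


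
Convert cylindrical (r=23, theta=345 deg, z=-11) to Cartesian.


x = 23 * cos(345) = 22.2163
y = 23 * sin(345) = -5.9528
z = -11

(22.2163, -5.9528, -11)


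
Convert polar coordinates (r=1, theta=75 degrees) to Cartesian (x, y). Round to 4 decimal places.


x = 1 * cos(75) = 0.2588
y = 1 * sin(75) = 0.9659

(0.2588, 0.9659)


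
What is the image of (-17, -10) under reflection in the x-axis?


Reflection across x-axis: (x, y) -> (x, -y)
(-17, -10) -> (-17, 10)

(-17, 10)


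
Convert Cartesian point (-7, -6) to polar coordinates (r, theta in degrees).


r = sqrt((-7)^2 + (-6)^2) = 9.2195
theta = atan2(-6, -7) = 220.6013 degrees

r = 9.2195, theta = 220.6013 degrees


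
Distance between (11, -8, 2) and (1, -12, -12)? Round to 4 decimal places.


d = sqrt((1-11)^2 + (-12--8)^2 + (-12-2)^2) = 17.6635

17.6635


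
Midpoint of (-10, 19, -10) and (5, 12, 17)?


Midpoint = ((-10+5)/2, (19+12)/2, (-10+17)/2) = (-2.5, 15.5, 3.5)

(-2.5, 15.5, 3.5)


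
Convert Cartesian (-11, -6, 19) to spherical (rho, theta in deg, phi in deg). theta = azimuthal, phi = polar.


rho = sqrt((-11)^2 + (-6)^2 + 19^2) = 22.7596
theta = atan2(-6, -11) = 208.6105 deg
phi = acos(19/22.7596) = 33.4037 deg

rho = 22.7596, theta = 208.6105 deg, phi = 33.4037 deg


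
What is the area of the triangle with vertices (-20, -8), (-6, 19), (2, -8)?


Area = |x1(y2-y3) + x2(y3-y1) + x3(y1-y2)| / 2
= |-20*(19--8) + -6*(-8--8) + 2*(-8-19)| / 2
= 297

297


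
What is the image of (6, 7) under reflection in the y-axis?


Reflection across y-axis: (x, y) -> (-x, y)
(6, 7) -> (-6, 7)

(-6, 7)


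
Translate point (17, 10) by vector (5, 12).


Translation: (x+dx, y+dy) = (17+5, 10+12) = (22, 22)

(22, 22)


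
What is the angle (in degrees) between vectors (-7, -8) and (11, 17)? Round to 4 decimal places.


dot = -7*11 + -8*17 = -213
|u| = 10.6301, |v| = 20.2485
cos(angle) = -0.9896
angle = 171.7193 degrees

171.7193 degrees


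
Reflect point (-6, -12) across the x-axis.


Reflection across x-axis: (x, y) -> (x, -y)
(-6, -12) -> (-6, 12)

(-6, 12)


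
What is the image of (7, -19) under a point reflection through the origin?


Reflection through origin: (x, y) -> (-x, -y)
(7, -19) -> (-7, 19)

(-7, 19)


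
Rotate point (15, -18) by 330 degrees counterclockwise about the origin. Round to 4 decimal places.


x' = 15*cos(330) - -18*sin(330) = 3.9904
y' = 15*sin(330) + -18*cos(330) = -23.0885

(3.9904, -23.0885)


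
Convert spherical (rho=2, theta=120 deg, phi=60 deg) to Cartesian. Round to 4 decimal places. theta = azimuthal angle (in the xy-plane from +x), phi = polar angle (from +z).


x = 2 * sin(60) * cos(120) = -0.866
y = 2 * sin(60) * sin(120) = 1.5
z = 2 * cos(60) = 1

(-0.866, 1.5, 1)


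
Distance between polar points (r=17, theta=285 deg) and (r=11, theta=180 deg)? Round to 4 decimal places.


d = sqrt(r1^2 + r2^2 - 2*r1*r2*cos(t2-t1))
d = sqrt(17^2 + 11^2 - 2*17*11*cos(180-285)) = 22.5122

22.5122


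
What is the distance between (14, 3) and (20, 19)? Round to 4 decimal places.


d = sqrt((20-14)^2 + (19-3)^2) = 17.088

17.088


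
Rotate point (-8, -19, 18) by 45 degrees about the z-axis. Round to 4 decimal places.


x' = -8*cos(45) - -19*sin(45) = 7.7782
y' = -8*sin(45) + -19*cos(45) = -19.0919
z' = 18

(7.7782, -19.0919, 18)


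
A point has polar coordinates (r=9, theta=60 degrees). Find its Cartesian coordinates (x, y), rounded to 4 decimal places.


x = 9 * cos(60) = 4.5
y = 9 * sin(60) = 7.7942

(4.5, 7.7942)


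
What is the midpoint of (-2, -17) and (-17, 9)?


Midpoint = ((-2+-17)/2, (-17+9)/2) = (-9.5, -4)

(-9.5, -4)


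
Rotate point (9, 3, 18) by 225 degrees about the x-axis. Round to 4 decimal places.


x' = 9
y' = 3*cos(225) - 18*sin(225) = 10.6066
z' = 3*sin(225) + 18*cos(225) = -14.8492

(9, 10.6066, -14.8492)


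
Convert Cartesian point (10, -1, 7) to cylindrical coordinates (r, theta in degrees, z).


r = sqrt(10^2 + (-1)^2) = 10.0499
theta = atan2(-1, 10) = 354.2894 deg
z = 7

r = 10.0499, theta = 354.2894 deg, z = 7


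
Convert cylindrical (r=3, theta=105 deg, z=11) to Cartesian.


x = 3 * cos(105) = -0.7765
y = 3 * sin(105) = 2.8978
z = 11

(-0.7765, 2.8978, 11)


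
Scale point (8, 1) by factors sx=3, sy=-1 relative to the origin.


Scaling: (x*sx, y*sy) = (8*3, 1*-1) = (24, -1)

(24, -1)


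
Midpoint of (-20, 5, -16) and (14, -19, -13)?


Midpoint = ((-20+14)/2, (5+-19)/2, (-16+-13)/2) = (-3, -7, -14.5)

(-3, -7, -14.5)


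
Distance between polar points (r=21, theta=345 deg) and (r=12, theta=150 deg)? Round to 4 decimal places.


d = sqrt(r1^2 + r2^2 - 2*r1*r2*cos(t2-t1))
d = sqrt(21^2 + 12^2 - 2*21*12*cos(150-345)) = 32.7388

32.7388


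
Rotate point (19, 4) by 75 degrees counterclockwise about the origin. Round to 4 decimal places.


x' = 19*cos(75) - 4*sin(75) = 1.0539
y' = 19*sin(75) + 4*cos(75) = 19.3879

(1.0539, 19.3879)


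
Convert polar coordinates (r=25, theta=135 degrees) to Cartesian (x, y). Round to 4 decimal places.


x = 25 * cos(135) = -17.6777
y = 25 * sin(135) = 17.6777

(-17.6777, 17.6777)


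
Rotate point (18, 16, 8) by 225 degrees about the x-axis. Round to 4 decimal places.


x' = 18
y' = 16*cos(225) - 8*sin(225) = -5.6569
z' = 16*sin(225) + 8*cos(225) = -16.9706

(18, -5.6569, -16.9706)


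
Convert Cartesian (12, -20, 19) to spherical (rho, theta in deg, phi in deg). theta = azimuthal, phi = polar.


rho = sqrt(12^2 + (-20)^2 + 19^2) = 30.0832
theta = atan2(-20, 12) = 300.9638 deg
phi = acos(19/30.0832) = 50.8331 deg

rho = 30.0832, theta = 300.9638 deg, phi = 50.8331 deg


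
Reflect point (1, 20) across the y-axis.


Reflection across y-axis: (x, y) -> (-x, y)
(1, 20) -> (-1, 20)

(-1, 20)


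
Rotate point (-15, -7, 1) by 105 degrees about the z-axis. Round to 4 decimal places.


x' = -15*cos(105) - -7*sin(105) = 10.6438
y' = -15*sin(105) + -7*cos(105) = -12.6772
z' = 1

(10.6438, -12.6772, 1)


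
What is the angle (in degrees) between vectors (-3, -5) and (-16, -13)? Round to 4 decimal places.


dot = -3*-16 + -5*-13 = 113
|u| = 5.831, |v| = 20.6155
cos(angle) = 0.94
angle = 19.9424 degrees

19.9424 degrees


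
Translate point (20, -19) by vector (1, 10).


Translation: (x+dx, y+dy) = (20+1, -19+10) = (21, -9)

(21, -9)


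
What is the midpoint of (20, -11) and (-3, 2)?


Midpoint = ((20+-3)/2, (-11+2)/2) = (8.5, -4.5)

(8.5, -4.5)


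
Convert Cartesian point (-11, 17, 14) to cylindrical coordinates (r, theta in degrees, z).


r = sqrt((-11)^2 + 17^2) = 20.2485
theta = atan2(17, -11) = 122.9052 deg
z = 14

r = 20.2485, theta = 122.9052 deg, z = 14


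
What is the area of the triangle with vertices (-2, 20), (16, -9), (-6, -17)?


Area = |x1(y2-y3) + x2(y3-y1) + x3(y1-y2)| / 2
= |-2*(-9--17) + 16*(-17-20) + -6*(20--9)| / 2
= 391

391


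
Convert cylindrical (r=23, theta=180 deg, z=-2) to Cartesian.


x = 23 * cos(180) = -23
y = 23 * sin(180) = 0
z = -2

(-23, 0, -2)


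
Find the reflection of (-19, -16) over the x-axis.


Reflection across x-axis: (x, y) -> (x, -y)
(-19, -16) -> (-19, 16)

(-19, 16)


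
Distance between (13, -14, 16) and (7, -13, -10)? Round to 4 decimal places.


d = sqrt((7-13)^2 + (-13--14)^2 + (-10-16)^2) = 26.7021

26.7021


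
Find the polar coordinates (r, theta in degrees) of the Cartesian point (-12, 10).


r = sqrt((-12)^2 + 10^2) = 15.6205
theta = atan2(10, -12) = 140.1944 degrees

r = 15.6205, theta = 140.1944 degrees


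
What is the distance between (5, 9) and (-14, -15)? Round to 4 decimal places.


d = sqrt((-14-5)^2 + (-15-9)^2) = 30.6105

30.6105


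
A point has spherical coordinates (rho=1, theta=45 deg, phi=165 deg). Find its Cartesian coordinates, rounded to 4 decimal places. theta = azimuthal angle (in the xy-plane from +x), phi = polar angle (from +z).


x = 1 * sin(165) * cos(45) = 0.183
y = 1 * sin(165) * sin(45) = 0.183
z = 1 * cos(165) = -0.9659

(0.183, 0.183, -0.9659)


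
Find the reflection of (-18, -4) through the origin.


Reflection through origin: (x, y) -> (-x, -y)
(-18, -4) -> (18, 4)

(18, 4)


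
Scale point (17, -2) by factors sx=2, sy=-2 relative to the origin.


Scaling: (x*sx, y*sy) = (17*2, -2*-2) = (34, 4)

(34, 4)


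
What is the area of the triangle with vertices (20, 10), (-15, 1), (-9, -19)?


Area = |x1(y2-y3) + x2(y3-y1) + x3(y1-y2)| / 2
= |20*(1--19) + -15*(-19-10) + -9*(10-1)| / 2
= 377

377


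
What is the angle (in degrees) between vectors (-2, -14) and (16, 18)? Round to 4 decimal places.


dot = -2*16 + -14*18 = -284
|u| = 14.1421, |v| = 24.0832
cos(angle) = -0.8339
angle = 146.4966 degrees

146.4966 degrees


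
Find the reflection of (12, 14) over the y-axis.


Reflection across y-axis: (x, y) -> (-x, y)
(12, 14) -> (-12, 14)

(-12, 14)


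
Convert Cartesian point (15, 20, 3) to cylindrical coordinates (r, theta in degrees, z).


r = sqrt(15^2 + 20^2) = 25
theta = atan2(20, 15) = 53.1301 deg
z = 3

r = 25, theta = 53.1301 deg, z = 3


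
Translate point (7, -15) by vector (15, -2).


Translation: (x+dx, y+dy) = (7+15, -15+-2) = (22, -17)

(22, -17)


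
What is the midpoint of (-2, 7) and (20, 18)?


Midpoint = ((-2+20)/2, (7+18)/2) = (9, 12.5)

(9, 12.5)


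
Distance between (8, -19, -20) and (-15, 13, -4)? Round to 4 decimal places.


d = sqrt((-15-8)^2 + (13--19)^2 + (-4--20)^2) = 42.5323

42.5323


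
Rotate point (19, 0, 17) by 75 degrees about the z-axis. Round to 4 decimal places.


x' = 19*cos(75) - 0*sin(75) = 4.9176
y' = 19*sin(75) + 0*cos(75) = 18.3526
z' = 17

(4.9176, 18.3526, 17)


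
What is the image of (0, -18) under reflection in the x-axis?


Reflection across x-axis: (x, y) -> (x, -y)
(0, -18) -> (0, 18)

(0, 18)


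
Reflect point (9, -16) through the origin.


Reflection through origin: (x, y) -> (-x, -y)
(9, -16) -> (-9, 16)

(-9, 16)


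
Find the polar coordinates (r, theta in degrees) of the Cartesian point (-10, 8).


r = sqrt((-10)^2 + 8^2) = 12.8062
theta = atan2(8, -10) = 141.3402 degrees

r = 12.8062, theta = 141.3402 degrees


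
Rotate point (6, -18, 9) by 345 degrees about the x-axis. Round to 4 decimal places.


x' = 6
y' = -18*cos(345) - 9*sin(345) = -15.0573
z' = -18*sin(345) + 9*cos(345) = 13.3521

(6, -15.0573, 13.3521)


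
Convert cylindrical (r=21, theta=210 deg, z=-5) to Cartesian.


x = 21 * cos(210) = -18.1865
y = 21 * sin(210) = -10.5
z = -5

(-18.1865, -10.5, -5)
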